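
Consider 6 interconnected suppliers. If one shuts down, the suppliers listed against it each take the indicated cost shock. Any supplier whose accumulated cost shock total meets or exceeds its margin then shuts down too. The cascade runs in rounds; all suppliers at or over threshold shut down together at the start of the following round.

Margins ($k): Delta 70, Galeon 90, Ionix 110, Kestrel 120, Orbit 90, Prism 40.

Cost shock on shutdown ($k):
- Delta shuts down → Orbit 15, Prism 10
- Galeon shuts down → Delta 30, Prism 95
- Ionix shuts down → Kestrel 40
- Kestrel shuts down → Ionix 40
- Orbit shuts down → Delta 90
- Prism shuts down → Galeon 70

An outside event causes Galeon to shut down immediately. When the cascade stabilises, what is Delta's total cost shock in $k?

30

Round 1 — Galeon shuts down (initial).
  Delta: +30 → 30 < 70
  Prism: +95 → 95 ≥ 40
Round 2 — Prism shuts down.
No further shutdowns.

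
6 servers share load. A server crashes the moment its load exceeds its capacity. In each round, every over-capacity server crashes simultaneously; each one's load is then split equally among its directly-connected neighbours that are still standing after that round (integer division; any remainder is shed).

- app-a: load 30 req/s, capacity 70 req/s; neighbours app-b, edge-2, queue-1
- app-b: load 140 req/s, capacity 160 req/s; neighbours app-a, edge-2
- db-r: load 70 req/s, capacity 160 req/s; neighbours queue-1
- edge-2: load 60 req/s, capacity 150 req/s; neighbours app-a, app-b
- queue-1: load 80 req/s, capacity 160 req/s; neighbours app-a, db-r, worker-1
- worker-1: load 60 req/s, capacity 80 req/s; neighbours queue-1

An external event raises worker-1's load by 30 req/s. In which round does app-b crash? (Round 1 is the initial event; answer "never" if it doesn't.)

4

Round 1 — worker-1 at 90 > 80. worker-1 crashes.
  worker-1 sheds 90 req/s to queue-1: 90 each.
    queue-1: 80+90 = 170 > 160
Round 2 — queue-1 crashes.
  queue-1 sheds 170 req/s to app-a, db-r: 85 each.
    app-a: 30+85 = 115 > 70
    db-r: 70+85 = 155 ≤ 160
Round 3 — app-a crashes.
  app-a sheds 115 req/s to app-b, edge-2: 57 each (1 lost).
    app-b: 140+57 = 197 > 160
    edge-2: 60+57 = 117 ≤ 150
Round 4 — app-b crashes.
  app-b sheds 197 req/s to edge-2: 197 each.
    edge-2: 117+197 = 314 > 150
Round 5 — edge-2 crashes.
  edge-2 sheds 314 req/s: no online neighbours, lost.
No further crashes.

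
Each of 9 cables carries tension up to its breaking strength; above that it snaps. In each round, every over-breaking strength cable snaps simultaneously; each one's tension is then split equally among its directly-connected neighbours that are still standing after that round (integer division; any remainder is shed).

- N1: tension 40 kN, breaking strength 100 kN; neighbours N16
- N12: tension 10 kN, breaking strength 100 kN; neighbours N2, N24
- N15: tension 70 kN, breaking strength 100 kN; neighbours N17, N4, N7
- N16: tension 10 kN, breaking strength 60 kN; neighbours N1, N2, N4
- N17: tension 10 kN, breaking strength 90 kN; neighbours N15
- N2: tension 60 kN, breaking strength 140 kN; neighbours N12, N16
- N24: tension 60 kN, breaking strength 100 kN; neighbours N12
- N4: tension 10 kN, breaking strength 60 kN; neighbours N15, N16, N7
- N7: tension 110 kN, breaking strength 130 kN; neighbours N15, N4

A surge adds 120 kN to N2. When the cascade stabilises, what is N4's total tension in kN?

Round 1 — N2 at 180 > 140. N2 snaps.
  N2 sheds 180 kN to N12, N16: 90 each.
    N12: 10+90 = 100 ≤ 100
    N16: 10+90 = 100 > 60
Round 2 — N16 snaps.
  N16 sheds 100 kN to N1, N4: 50 each.
    N1: 40+50 = 90 ≤ 100
    N4: 10+50 = 60 ≤ 60
No further breaks.

60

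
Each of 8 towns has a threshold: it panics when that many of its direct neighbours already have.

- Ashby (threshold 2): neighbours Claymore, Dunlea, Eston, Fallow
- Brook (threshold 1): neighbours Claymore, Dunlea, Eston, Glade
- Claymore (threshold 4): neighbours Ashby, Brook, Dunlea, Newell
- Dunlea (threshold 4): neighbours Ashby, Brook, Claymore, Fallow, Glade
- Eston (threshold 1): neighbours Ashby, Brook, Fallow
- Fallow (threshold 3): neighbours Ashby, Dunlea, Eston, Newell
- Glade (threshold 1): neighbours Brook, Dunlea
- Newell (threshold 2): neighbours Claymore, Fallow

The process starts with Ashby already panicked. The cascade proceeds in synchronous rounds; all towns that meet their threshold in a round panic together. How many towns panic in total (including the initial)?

Round 1 — Ashby panics (initial).
Round 2 — checking thresholds:
  Claymore: 1 of 4 neighbours < 4, below threshold.
  Dunlea: 1 of 5 neighbours < 4, below threshold.
  Eston: 1 of 3 neighbours ≥ 1, panics.
  Fallow: 1 of 4 neighbours < 3, below threshold.
Round 3 — checking thresholds:
  Brook: 1 of 4 neighbours ≥ 1, panics.
  Claymore: 1 of 4 neighbours < 4, below threshold.
  Dunlea: 1 of 5 neighbours < 4, below threshold.
  Fallow: 2 of 4 neighbours < 3, below threshold.
Round 4 — checking thresholds:
  Claymore: 2 of 4 neighbours < 4, below threshold.
  Dunlea: 2 of 5 neighbours < 4, below threshold.
  Fallow: 2 of 4 neighbours < 3, below threshold.
  Glade: 1 of 2 neighbours ≥ 1, panics.
Round 5 — no new panics; cascade stops.

4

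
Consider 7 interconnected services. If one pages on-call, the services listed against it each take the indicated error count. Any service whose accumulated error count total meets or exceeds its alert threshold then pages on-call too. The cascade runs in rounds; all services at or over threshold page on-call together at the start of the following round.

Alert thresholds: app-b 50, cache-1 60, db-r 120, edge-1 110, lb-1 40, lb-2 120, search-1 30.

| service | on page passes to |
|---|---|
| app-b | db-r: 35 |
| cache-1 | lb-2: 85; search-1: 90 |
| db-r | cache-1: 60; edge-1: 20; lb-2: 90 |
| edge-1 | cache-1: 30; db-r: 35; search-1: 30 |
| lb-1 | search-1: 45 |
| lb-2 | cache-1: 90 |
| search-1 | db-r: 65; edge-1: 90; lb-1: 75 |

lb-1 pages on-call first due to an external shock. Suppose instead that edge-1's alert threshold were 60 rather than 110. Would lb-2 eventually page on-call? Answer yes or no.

no

With edge-1's alert threshold at 60:
Round 1 — lb-1 pages on-call (initial).
  search-1: +45 → 45 ≥ 30
Round 2 — search-1 pages on-call.
  db-r: +65 → 65 < 120
  edge-1: +90 → 90 ≥ 60
Round 3 — edge-1 pages on-call.
  cache-1: +30 → 30 < 60
  db-r: +35 → 100 < 120
No further pages.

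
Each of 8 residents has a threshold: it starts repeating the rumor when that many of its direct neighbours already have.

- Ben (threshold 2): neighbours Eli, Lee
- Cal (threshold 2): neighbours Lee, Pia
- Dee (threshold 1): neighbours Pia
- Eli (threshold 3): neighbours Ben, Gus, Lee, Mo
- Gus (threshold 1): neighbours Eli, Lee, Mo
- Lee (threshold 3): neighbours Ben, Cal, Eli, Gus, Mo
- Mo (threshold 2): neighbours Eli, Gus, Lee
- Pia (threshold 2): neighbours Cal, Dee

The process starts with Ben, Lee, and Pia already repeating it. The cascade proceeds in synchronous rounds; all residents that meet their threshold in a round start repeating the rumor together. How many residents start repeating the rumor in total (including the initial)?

Round 1 — Ben, Lee, Pia start repeating the rumor (initial).
Round 2 — checking thresholds:
  Cal: 2 of 2 neighbours ≥ 2, starts repeating the rumor.
  Dee: 1 of 1 neighbours ≥ 1, starts repeating the rumor.
  Eli: 2 of 4 neighbours < 3, holds.
  Gus: 1 of 3 neighbours ≥ 1, starts repeating the rumor.
  Mo: 1 of 3 neighbours < 2, holds.
Round 3 — checking thresholds:
  Eli: 3 of 4 neighbours ≥ 3, starts repeating the rumor.
  Mo: 2 of 3 neighbours ≥ 2, starts repeating the rumor.
Round 4 — no new spreads; cascade stops.

8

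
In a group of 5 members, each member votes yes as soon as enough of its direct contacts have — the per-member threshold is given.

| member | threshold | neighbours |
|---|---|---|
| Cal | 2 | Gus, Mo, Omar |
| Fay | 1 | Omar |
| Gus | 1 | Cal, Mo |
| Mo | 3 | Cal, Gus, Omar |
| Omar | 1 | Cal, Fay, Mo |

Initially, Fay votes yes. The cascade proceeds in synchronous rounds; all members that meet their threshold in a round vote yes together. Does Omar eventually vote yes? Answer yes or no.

yes

Round 1 — Fay votes yes (initial).
Round 2 — checking thresholds:
  Omar: 1 of 3 neighbours ≥ 1, votes yes.
Round 3 — no new yes votes; cascade stops.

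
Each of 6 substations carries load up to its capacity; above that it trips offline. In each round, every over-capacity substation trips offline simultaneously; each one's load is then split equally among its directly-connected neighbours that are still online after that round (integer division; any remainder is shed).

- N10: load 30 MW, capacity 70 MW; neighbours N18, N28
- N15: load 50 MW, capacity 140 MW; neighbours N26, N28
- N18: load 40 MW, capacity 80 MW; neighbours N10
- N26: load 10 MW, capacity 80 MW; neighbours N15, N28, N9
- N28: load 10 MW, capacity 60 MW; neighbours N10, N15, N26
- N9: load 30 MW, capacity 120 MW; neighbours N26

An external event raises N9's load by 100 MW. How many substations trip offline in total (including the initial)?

4

Round 1 — N9 at 130 > 120. N9 trips offline.
  N9 sheds 130 MW to N26: 130 each.
    N26: 10+130 = 140 > 80
Round 2 — N26 trips offline.
  N26 sheds 140 MW to N15, N28: 70 each.
    N15: 50+70 = 120 ≤ 140
    N28: 10+70 = 80 > 60
Round 3 — N28 trips offline.
  N28 sheds 80 MW to N10, N15: 40 each.
    N10: 30+40 = 70 ≤ 70
    N15: 120+40 = 160 > 140
Round 4 — N15 trips offline.
  N15 sheds 160 MW: no online neighbours, lost.
No further trips.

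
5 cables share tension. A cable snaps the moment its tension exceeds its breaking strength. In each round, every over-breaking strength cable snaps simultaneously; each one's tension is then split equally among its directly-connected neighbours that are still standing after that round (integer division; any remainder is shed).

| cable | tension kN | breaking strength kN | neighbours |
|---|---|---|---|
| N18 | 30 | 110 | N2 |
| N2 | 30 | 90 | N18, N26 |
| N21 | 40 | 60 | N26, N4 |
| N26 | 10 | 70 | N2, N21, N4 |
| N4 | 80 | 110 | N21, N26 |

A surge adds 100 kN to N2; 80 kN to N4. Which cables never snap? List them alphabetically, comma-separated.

Round 1 — N2 at 130 > 90; N4 at 160 > 110. N2, N4 snap.
  N2 sheds 130 kN to N18, N26: 65 each.
    N18: 30+65 = 95 ≤ 110
    N26: 10+65 = 75 > 70
  N4 sheds 160 kN to N21, N26: 80 each.
    N21: 40+80 = 120 > 60
    N26: 75+80 = 155 > 70
Round 2 — N21, N26 snap.
  N21 sheds 120 kN: no online neighbours, lost.
  N26 sheds 155 kN: no online neighbours, lost.
No further breaks.

N18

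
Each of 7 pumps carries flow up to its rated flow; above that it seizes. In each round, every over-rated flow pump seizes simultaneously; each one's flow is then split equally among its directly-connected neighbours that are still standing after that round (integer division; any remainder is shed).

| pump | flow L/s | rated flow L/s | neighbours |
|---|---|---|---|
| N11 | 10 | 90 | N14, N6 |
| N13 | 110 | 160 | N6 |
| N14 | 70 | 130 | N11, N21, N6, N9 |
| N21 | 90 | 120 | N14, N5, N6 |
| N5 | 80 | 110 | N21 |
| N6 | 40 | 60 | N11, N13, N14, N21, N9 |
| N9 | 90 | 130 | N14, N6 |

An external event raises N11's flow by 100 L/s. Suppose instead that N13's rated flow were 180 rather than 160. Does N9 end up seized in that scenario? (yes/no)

With N13's rated flow at 180:
Round 1 — N11 at 110 > 90. N11 seizes.
  N11 sheds 110 L/s to N14, N6: 55 each.
    N14: 70+55 = 125 ≤ 130
    N6: 40+55 = 95 > 60
Round 2 — N6 seizes.
  N6 sheds 95 L/s to N13, N14, N21, N9: 23 each (3 lost).
    N13: 110+23 = 133 ≤ 180
    N14: 125+23 = 148 > 130
    N21: 90+23 = 113 ≤ 120
    N9: 90+23 = 113 ≤ 130
Round 3 — N14 seizes.
  N14 sheds 148 L/s to N21, N9: 74 each.
    N21: 113+74 = 187 > 120
    N9: 113+74 = 187 > 130
Round 4 — N21, N9 seize.
  N21 sheds 187 L/s to N5: 187 each.
    N5: 80+187 = 267 > 110
  N9 sheds 187 L/s: no online neighbours, lost.
Round 5 — N5 seizes.
  N5 sheds 267 L/s: no online neighbours, lost.
No further seizures.

yes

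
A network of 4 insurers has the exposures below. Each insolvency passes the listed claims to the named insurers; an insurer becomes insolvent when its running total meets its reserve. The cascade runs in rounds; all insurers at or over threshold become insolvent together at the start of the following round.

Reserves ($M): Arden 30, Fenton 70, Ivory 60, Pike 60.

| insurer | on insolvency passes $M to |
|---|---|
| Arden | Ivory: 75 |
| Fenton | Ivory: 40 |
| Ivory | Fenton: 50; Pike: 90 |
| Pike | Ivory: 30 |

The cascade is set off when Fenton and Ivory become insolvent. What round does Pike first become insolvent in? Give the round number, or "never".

Round 1 — Fenton, Ivory become insolvent (initial).
  Pike: +90 → 90 ≥ 60
Round 2 — Pike becomes insolvent.
No further insolvencies.

2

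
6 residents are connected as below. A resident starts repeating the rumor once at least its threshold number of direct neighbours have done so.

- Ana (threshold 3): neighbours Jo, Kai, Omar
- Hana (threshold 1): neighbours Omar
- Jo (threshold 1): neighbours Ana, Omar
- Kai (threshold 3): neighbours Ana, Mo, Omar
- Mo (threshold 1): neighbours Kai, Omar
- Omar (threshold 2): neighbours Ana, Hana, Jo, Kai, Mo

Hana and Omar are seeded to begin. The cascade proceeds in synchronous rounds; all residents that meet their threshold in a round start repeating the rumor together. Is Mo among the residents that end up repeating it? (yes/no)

yes

Round 1 — Hana, Omar start repeating the rumor (initial).
Round 2 — checking thresholds:
  Ana: 1 of 3 neighbours < 3, below threshold.
  Jo: 1 of 2 neighbours ≥ 1, starts repeating the rumor.
  Kai: 1 of 3 neighbours < 3, below threshold.
  Mo: 1 of 2 neighbours ≥ 1, starts repeating the rumor.
Round 3 — no new spreads; cascade stops.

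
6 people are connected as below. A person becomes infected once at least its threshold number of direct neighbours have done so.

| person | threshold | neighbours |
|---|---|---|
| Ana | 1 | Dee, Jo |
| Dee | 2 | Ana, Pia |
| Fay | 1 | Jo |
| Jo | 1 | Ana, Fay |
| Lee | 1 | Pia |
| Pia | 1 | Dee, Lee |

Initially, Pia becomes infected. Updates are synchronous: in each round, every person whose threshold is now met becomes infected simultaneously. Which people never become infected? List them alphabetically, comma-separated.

Round 1 — Pia becomes infected (initial).
Round 2 — checking thresholds:
  Dee: 1 of 2 neighbours < 2, not yet.
  Lee: 1 of 1 neighbours ≥ 1, becomes infected.
Round 3 — no new infections; cascade stops.

Ana, Dee, Fay, Jo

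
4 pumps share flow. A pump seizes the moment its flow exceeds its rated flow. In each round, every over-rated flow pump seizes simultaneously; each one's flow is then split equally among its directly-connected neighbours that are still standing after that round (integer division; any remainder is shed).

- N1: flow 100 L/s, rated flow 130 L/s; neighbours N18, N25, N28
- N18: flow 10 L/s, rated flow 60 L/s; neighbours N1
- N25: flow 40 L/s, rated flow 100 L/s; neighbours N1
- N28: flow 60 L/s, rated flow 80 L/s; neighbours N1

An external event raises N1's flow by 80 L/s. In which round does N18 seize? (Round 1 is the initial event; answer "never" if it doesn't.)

2

Round 1 — N1 at 180 > 130. N1 seizes.
  N1 sheds 180 L/s to N18, N25, N28: 60 each.
    N18: 10+60 = 70 > 60
    N25: 40+60 = 100 ≤ 100
    N28: 60+60 = 120 > 80
Round 2 — N18, N28 seize.
  N18 sheds 70 L/s: no online neighbours, lost.
  N28 sheds 120 L/s: no online neighbours, lost.
No further seizures.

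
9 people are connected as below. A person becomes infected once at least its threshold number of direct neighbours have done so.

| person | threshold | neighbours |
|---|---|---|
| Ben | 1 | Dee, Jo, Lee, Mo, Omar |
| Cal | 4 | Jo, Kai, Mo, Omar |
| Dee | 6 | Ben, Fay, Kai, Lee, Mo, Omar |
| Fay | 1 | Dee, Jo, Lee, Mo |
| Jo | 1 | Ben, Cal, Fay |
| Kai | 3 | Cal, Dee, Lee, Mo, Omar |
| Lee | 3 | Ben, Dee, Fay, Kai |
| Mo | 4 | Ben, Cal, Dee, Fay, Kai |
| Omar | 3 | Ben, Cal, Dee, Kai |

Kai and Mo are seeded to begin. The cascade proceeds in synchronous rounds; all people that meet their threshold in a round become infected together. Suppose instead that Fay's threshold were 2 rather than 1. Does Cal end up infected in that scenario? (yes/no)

no

With Fay's threshold at 2:
Round 1 — Kai, Mo become infected (initial).
Round 2 — checking thresholds:
  Ben: 1 of 5 neighbours ≥ 1, becomes infected.
  Cal: 2 of 4 neighbours < 4, holds.
  Dee: 2 of 6 neighbours < 6, holds.
  Fay: 1 of 4 neighbours < 2, holds.
  Lee: 1 of 4 neighbours < 3, holds.
  Omar: 1 of 4 neighbours < 3, holds.
Round 3 — checking thresholds:
  Cal: 2 of 4 neighbours < 4, holds.
  Dee: 3 of 6 neighbours < 6, holds.
  Fay: 1 of 4 neighbours < 2, holds.
  Jo: 1 of 3 neighbours ≥ 1, becomes infected.
  Lee: 2 of 4 neighbours < 3, holds.
  Omar: 2 of 4 neighbours < 3, holds.
Round 4 — checking thresholds:
  Cal: 3 of 4 neighbours < 4, holds.
  Dee: 3 of 6 neighbours < 6, holds.
  Fay: 2 of 4 neighbours ≥ 2, becomes infected.
  Lee: 2 of 4 neighbours < 3, holds.
  Omar: 2 of 4 neighbours < 3, holds.
Round 5 — checking thresholds:
  Cal: 3 of 4 neighbours < 4, holds.
  Dee: 4 of 6 neighbours < 6, holds.
  Lee: 3 of 4 neighbours ≥ 3, becomes infected.
  Omar: 2 of 4 neighbours < 3, holds.
Round 6 — no new infections; cascade stops.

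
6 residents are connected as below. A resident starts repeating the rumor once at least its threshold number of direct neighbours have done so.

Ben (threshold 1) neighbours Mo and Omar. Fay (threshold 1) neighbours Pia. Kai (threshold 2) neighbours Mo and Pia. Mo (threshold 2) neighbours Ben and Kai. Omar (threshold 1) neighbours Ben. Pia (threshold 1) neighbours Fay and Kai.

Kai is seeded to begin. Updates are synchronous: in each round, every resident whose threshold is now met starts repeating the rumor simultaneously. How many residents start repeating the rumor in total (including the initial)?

Round 1 — Kai starts repeating the rumor (initial).
Round 2 — checking thresholds:
  Mo: 1 of 2 neighbours < 2, not yet.
  Pia: 1 of 2 neighbours ≥ 1, starts repeating the rumor.
Round 3 — checking thresholds:
  Fay: 1 of 1 neighbours ≥ 1, starts repeating the rumor.
  Mo: 1 of 2 neighbours < 2, not yet.
Round 4 — no new spreads; cascade stops.

3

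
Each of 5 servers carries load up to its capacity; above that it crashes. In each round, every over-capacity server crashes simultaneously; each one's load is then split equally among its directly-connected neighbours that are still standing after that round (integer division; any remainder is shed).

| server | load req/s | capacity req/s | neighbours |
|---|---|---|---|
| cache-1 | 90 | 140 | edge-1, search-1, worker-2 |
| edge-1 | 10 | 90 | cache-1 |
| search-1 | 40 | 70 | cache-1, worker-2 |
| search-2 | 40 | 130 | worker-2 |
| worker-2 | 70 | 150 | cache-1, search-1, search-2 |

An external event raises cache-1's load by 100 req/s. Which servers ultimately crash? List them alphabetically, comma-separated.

cache-1, search-1, search-2, worker-2

Round 1 — cache-1 at 190 > 140. cache-1 crashes.
  cache-1 sheds 190 req/s to edge-1, search-1, worker-2: 63 each (1 lost).
    edge-1: 10+63 = 73 ≤ 90
    search-1: 40+63 = 103 > 70
    worker-2: 70+63 = 133 ≤ 150
Round 2 — search-1 crashes.
  search-1 sheds 103 req/s to worker-2: 103 each.
    worker-2: 133+103 = 236 > 150
Round 3 — worker-2 crashes.
  worker-2 sheds 236 req/s to search-2: 236 each.
    search-2: 40+236 = 276 > 130
Round 4 — search-2 crashes.
  search-2 sheds 276 req/s: no online neighbours, lost.
No further crashes.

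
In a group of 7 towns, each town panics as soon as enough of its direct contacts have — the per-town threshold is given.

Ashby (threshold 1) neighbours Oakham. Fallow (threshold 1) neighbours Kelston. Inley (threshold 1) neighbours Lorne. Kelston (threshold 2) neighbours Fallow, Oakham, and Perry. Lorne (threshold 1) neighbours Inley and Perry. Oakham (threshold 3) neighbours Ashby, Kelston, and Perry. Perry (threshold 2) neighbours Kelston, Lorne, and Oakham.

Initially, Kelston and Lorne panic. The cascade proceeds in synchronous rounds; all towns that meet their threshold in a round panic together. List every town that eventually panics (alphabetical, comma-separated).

Round 1 — Kelston, Lorne panic (initial).
Round 2 — checking thresholds:
  Fallow: 1 of 1 neighbours ≥ 1, panics.
  Inley: 1 of 1 neighbours ≥ 1, panics.
  Oakham: 1 of 3 neighbours < 3, not yet.
  Perry: 2 of 3 neighbours ≥ 2, panics.
Round 3 — no new panics; cascade stops.

Fallow, Inley, Kelston, Lorne, Perry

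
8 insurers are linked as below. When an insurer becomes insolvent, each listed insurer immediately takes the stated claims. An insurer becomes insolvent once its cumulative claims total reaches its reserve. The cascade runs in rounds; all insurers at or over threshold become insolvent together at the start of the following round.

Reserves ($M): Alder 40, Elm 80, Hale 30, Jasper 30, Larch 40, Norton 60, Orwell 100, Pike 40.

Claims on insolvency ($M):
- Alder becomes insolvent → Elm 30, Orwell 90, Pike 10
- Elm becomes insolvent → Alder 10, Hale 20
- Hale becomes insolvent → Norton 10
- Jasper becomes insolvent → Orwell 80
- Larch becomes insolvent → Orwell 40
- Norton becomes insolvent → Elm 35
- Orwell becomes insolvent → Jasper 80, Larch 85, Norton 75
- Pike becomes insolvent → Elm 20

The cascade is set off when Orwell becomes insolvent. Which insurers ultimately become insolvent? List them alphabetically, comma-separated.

Round 1 — Orwell becomes insolvent (initial).
  Jasper: +80 → 80 ≥ 30
  Larch: +85 → 85 ≥ 40
  Norton: +75 → 75 ≥ 60
Round 2 — Jasper, Larch, Norton become insolvent.
  Elm: +35 → 35 < 80
No further insolvencies.

Jasper, Larch, Norton, Orwell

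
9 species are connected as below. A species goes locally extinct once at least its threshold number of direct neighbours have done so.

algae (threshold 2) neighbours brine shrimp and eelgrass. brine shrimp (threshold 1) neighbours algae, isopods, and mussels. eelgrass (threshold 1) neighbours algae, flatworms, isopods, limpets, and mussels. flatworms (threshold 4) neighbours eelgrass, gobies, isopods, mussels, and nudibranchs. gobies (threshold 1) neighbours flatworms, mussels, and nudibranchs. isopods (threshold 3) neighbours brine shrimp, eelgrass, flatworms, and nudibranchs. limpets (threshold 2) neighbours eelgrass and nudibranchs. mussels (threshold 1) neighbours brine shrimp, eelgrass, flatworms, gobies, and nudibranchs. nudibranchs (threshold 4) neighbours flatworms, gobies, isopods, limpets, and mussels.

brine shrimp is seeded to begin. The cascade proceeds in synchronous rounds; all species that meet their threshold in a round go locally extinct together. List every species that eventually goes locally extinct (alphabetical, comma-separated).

algae, brine shrimp, eelgrass, gobies, mussels

Round 1 — brine shrimp goes locally extinct (initial).
Round 2 — checking thresholds:
  algae: 1 of 2 neighbours < 2, holds.
  isopods: 1 of 4 neighbours < 3, holds.
  mussels: 1 of 5 neighbours ≥ 1, goes locally extinct.
Round 3 — checking thresholds:
  algae: 1 of 2 neighbours < 2, holds.
  eelgrass: 1 of 5 neighbours ≥ 1, goes locally extinct.
  flatworms: 1 of 5 neighbours < 4, holds.
  gobies: 1 of 3 neighbours ≥ 1, goes locally extinct.
  isopods: 1 of 4 neighbours < 3, holds.
  nudibranchs: 1 of 5 neighbours < 4, holds.
Round 4 — checking thresholds:
  algae: 2 of 2 neighbours ≥ 2, goes locally extinct.
  flatworms: 3 of 5 neighbours < 4, holds.
  isopods: 2 of 4 neighbours < 3, holds.
  limpets: 1 of 2 neighbours < 2, holds.
  nudibranchs: 2 of 5 neighbours < 4, holds.
Round 5 — no new extinctions; cascade stops.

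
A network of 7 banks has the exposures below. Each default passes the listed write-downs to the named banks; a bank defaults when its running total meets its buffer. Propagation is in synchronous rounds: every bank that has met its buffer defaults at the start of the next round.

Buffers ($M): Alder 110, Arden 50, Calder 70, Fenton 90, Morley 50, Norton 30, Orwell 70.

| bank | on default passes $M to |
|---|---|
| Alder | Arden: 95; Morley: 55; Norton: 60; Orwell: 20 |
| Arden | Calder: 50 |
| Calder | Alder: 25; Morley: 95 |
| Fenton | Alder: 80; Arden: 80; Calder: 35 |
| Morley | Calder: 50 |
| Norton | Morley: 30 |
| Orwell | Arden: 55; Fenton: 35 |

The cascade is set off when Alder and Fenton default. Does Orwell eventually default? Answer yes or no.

Round 1 — Alder, Fenton default (initial).
  Arden: +95+80 → 175 ≥ 50
  Calder: +35 → 35 < 70
  Morley: +55 → 55 ≥ 50
  Norton: +60 → 60 ≥ 30
  Orwell: +20 → 20 < 70
Round 2 — Arden, Morley, Norton default.
  Calder: +50+50 → 135 ≥ 70
Round 3 — Calder defaults.
No further defaults.

no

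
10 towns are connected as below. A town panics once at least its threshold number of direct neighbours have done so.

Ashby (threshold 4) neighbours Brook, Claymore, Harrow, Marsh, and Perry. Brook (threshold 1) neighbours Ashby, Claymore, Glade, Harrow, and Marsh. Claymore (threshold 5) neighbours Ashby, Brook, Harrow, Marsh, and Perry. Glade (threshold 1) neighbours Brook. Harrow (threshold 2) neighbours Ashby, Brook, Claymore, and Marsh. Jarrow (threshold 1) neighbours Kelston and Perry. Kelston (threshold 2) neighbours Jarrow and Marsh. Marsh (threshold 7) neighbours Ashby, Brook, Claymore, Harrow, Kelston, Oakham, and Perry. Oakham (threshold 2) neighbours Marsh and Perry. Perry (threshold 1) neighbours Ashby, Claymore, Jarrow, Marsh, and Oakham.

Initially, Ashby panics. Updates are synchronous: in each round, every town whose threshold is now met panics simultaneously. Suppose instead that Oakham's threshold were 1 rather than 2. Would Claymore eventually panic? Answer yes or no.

no

With Oakham's threshold at 1:
Round 1 — Ashby panics (initial).
Round 2 — checking thresholds:
  Brook: 1 of 5 neighbours ≥ 1, panics.
  Claymore: 1 of 5 neighbours < 5, not yet.
  Harrow: 1 of 4 neighbours < 2, not yet.
  Marsh: 1 of 7 neighbours < 7, not yet.
  Perry: 1 of 5 neighbours ≥ 1, panics.
Round 3 — checking thresholds:
  Claymore: 3 of 5 neighbours < 5, not yet.
  Glade: 1 of 1 neighbours ≥ 1, panics.
  Harrow: 2 of 4 neighbours ≥ 2, panics.
  Jarrow: 1 of 2 neighbours ≥ 1, panics.
  Marsh: 3 of 7 neighbours < 7, not yet.
  Oakham: 1 of 2 neighbours ≥ 1, panics.
Round 4 — no new panics; cascade stops.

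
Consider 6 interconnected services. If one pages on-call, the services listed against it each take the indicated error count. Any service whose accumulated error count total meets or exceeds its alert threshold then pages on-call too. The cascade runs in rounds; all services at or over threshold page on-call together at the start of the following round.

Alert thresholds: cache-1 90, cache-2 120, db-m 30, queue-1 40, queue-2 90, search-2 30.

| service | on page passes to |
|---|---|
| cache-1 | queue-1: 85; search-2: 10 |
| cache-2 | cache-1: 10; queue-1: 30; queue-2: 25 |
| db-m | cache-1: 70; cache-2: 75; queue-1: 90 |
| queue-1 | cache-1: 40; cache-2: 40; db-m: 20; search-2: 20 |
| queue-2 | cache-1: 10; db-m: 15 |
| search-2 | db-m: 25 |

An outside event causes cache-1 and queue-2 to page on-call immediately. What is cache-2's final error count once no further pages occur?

115

Round 1 — cache-1, queue-2 page on-call (initial).
  db-m: +15 → 15 < 30
  queue-1: +85 → 85 ≥ 40
  search-2: +10 → 10 < 30
Round 2 — queue-1 pages on-call.
  cache-2: +40 → 40 < 120
  db-m: +20 → 35 ≥ 30
  search-2: +20 → 30 ≥ 30
Round 3 — db-m, search-2 page on-call.
  cache-2: +75 → 115 < 120
No further pages.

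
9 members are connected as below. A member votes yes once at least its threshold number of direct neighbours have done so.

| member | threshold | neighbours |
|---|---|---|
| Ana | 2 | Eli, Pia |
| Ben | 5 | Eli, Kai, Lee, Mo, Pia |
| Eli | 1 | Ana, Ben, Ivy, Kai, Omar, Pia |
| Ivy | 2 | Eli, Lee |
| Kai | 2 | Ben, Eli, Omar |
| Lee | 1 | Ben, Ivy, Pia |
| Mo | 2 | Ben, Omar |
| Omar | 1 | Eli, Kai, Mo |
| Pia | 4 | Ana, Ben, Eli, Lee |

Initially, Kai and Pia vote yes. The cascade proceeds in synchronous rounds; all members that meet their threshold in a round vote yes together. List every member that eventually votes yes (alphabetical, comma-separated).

Round 1 — Kai, Pia vote yes (initial).
Round 2 — checking thresholds:
  Ana: 1 of 2 neighbours < 2, below threshold.
  Ben: 2 of 5 neighbours < 5, below threshold.
  Eli: 2 of 6 neighbours ≥ 1, votes yes.
  Lee: 1 of 3 neighbours ≥ 1, votes yes.
  Omar: 1 of 3 neighbours ≥ 1, votes yes.
Round 3 — checking thresholds:
  Ana: 2 of 2 neighbours ≥ 2, votes yes.
  Ben: 4 of 5 neighbours < 5, below threshold.
  Ivy: 2 of 2 neighbours ≥ 2, votes yes.
  Mo: 1 of 2 neighbours < 2, below threshold.
Round 4 — no new yes votes; cascade stops.

Ana, Eli, Ivy, Kai, Lee, Omar, Pia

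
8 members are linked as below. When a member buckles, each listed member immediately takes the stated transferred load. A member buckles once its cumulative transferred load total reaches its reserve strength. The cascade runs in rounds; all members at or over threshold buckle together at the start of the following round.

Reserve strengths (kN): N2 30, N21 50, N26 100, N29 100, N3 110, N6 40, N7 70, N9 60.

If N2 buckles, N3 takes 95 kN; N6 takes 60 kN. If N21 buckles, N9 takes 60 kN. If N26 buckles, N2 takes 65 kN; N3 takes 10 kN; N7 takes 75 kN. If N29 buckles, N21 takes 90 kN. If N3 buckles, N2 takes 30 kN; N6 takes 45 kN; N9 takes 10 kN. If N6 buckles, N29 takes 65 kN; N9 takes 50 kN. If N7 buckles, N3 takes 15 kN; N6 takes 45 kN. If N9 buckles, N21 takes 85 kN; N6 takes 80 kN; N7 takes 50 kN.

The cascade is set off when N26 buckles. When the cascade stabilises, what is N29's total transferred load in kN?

65

Round 1 — N26 buckles (initial).
  N2: +65 → 65 ≥ 30
  N3: +10 → 10 < 110
  N7: +75 → 75 ≥ 70
Round 2 — N2, N7 buckle.
  N3: +95+15 → 120 ≥ 110
  N6: +60+45 → 105 ≥ 40
Round 3 — N3, N6 buckle.
  N29: +65 → 65 < 100
  N9: +10+50 → 60 ≥ 60
Round 4 — N9 buckles.
  N21: +85 → 85 ≥ 50
Round 5 — N21 buckles.
No further bucklings.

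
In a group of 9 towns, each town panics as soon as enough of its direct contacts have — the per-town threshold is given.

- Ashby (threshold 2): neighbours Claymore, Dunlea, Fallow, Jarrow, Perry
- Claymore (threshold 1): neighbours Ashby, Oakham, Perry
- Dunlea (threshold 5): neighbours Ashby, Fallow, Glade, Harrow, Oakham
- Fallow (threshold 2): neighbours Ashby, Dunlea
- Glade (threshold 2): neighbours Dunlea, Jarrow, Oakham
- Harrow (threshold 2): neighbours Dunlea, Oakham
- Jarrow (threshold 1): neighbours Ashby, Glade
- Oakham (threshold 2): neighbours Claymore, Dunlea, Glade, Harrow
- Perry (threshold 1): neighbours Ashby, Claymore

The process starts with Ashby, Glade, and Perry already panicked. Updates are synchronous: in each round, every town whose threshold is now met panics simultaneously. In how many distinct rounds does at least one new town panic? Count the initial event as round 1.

Round 1 — Ashby, Glade, Perry panic (initial).
Round 2 — checking thresholds:
  Claymore: 2 of 3 neighbours ≥ 1, panics.
  Dunlea: 2 of 5 neighbours < 5, not yet.
  Fallow: 1 of 2 neighbours < 2, not yet.
  Jarrow: 2 of 2 neighbours ≥ 1, panics.
  Oakham: 1 of 4 neighbours < 2, not yet.
Round 3 — checking thresholds:
  Dunlea: 2 of 5 neighbours < 5, not yet.
  Fallow: 1 of 2 neighbours < 2, not yet.
  Oakham: 2 of 4 neighbours ≥ 2, panics.
Round 4 — no new panics; cascade stops.

3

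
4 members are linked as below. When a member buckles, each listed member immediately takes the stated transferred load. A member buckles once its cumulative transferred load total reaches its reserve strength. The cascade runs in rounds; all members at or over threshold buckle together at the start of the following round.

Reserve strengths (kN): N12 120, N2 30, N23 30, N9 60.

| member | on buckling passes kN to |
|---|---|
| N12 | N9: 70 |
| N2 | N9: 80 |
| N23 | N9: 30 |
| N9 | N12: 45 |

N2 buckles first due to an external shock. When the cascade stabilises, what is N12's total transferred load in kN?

45

Round 1 — N2 buckles (initial).
  N9: +80 → 80 ≥ 60
Round 2 — N9 buckles.
  N12: +45 → 45 < 120
No further bucklings.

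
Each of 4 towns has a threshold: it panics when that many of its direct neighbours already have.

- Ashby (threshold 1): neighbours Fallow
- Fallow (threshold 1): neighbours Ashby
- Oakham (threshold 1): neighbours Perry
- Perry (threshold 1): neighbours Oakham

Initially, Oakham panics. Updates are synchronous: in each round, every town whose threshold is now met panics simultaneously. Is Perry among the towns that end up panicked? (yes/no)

yes

Round 1 — Oakham panics (initial).
Round 2 — checking thresholds:
  Perry: 1 of 1 neighbours ≥ 1, panics.
Round 3 — no new panics; cascade stops.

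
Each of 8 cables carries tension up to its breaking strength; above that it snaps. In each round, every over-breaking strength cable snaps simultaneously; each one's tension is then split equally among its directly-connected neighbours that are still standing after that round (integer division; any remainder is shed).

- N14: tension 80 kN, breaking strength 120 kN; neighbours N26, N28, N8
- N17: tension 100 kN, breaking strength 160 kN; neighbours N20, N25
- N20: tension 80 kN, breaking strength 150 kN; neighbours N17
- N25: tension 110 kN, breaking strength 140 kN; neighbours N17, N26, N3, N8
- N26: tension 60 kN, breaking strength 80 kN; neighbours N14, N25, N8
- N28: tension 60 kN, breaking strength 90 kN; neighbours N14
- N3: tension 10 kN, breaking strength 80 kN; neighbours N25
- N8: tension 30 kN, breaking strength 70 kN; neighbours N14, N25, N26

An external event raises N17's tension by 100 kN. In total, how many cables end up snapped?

7

Round 1 — N17 at 200 > 160. N17 snaps.
  N17 sheds 200 kN to N20, N25: 100 each.
    N20: 80+100 = 180 > 150
    N25: 110+100 = 210 > 140
Round 2 — N20, N25 snap.
  N20 sheds 180 kN: no online neighbours, lost.
  N25 sheds 210 kN to N26, N3, N8: 70 each.
    N26: 60+70 = 130 > 80
    N3: 10+70 = 80 ≤ 80
    N8: 30+70 = 100 > 70
Round 3 — N26, N8 snap.
  N26 sheds 130 kN to N14: 130 each.
    N14: 80+130 = 210 > 120
  N8 sheds 100 kN to N14: 100 each.
    N14: 210+100 = 310 > 120
Round 4 — N14 snaps.
  N14 sheds 310 kN to N28: 310 each.
    N28: 60+310 = 370 > 90
Round 5 — N28 snaps.
  N28 sheds 370 kN: no online neighbours, lost.
No further breaks.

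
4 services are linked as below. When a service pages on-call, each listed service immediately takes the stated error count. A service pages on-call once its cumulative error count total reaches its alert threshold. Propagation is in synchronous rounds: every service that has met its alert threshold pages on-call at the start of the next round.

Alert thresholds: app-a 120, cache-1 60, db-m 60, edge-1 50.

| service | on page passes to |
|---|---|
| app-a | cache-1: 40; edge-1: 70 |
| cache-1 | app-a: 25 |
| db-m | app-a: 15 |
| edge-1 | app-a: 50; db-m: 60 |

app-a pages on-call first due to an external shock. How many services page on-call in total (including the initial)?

Round 1 — app-a pages on-call (initial).
  cache-1: +40 → 40 < 60
  edge-1: +70 → 70 ≥ 50
Round 2 — edge-1 pages on-call.
  db-m: +60 → 60 ≥ 60
Round 3 — db-m pages on-call.
No further pages.

3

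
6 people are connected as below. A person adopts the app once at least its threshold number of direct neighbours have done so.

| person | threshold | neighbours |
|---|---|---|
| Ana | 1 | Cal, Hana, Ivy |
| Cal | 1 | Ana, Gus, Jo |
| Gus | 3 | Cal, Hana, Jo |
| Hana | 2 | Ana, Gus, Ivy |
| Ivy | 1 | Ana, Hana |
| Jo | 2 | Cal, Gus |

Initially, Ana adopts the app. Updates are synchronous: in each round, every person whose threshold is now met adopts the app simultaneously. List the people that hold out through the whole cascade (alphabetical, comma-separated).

Gus, Jo

Round 1 — Ana adopts the app (initial).
Round 2 — checking thresholds:
  Cal: 1 of 3 neighbours ≥ 1, adopts the app.
  Hana: 1 of 3 neighbours < 2, holds.
  Ivy: 1 of 2 neighbours ≥ 1, adopts the app.
Round 3 — checking thresholds:
  Gus: 1 of 3 neighbours < 3, holds.
  Hana: 2 of 3 neighbours ≥ 2, adopts the app.
  Jo: 1 of 2 neighbours < 2, holds.
Round 4 — no new adoptions; cascade stops.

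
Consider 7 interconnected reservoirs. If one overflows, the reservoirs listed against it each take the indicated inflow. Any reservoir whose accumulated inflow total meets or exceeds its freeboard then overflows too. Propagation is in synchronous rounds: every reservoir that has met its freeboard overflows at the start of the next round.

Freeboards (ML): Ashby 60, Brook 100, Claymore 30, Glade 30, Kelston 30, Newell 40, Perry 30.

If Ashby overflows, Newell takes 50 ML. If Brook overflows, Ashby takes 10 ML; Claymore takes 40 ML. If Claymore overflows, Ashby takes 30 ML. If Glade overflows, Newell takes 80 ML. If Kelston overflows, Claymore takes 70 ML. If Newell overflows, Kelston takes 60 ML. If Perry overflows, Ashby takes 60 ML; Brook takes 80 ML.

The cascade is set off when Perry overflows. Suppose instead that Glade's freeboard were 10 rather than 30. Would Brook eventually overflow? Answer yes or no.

no

With Glade's freeboard at 10:
Round 1 — Perry overflows (initial).
  Ashby: +60 → 60 ≥ 60
  Brook: +80 → 80 < 100
Round 2 — Ashby overflows.
  Newell: +50 → 50 ≥ 40
Round 3 — Newell overflows.
  Kelston: +60 → 60 ≥ 30
Round 4 — Kelston overflows.
  Claymore: +70 → 70 ≥ 30
Round 5 — Claymore overflows.
No further overflows.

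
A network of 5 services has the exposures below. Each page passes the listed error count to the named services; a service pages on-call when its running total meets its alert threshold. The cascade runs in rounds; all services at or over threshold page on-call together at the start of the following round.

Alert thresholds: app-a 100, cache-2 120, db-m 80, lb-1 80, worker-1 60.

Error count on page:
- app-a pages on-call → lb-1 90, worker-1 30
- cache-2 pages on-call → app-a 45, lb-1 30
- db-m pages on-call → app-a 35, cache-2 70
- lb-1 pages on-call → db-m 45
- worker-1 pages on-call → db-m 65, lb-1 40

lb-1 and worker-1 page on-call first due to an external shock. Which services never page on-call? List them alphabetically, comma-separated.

app-a, cache-2

Round 1 — lb-1, worker-1 page on-call (initial).
  db-m: +45+65 → 110 ≥ 80
Round 2 — db-m pages on-call.
  app-a: +35 → 35 < 100
  cache-2: +70 → 70 < 120
No further pages.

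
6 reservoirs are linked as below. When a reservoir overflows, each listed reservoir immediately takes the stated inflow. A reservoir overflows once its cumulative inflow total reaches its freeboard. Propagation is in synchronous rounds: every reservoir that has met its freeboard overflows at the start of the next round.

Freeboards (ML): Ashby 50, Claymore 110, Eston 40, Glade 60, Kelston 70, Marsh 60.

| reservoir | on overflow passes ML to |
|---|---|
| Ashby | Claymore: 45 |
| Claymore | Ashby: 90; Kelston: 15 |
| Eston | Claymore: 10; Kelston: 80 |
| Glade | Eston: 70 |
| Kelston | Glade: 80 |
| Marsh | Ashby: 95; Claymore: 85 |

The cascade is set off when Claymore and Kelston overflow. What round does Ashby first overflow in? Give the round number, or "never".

Round 1 — Claymore, Kelston overflow (initial).
  Ashby: +90 → 90 ≥ 50
  Glade: +80 → 80 ≥ 60
Round 2 — Ashby, Glade overflow.
  Eston: +70 → 70 ≥ 40
Round 3 — Eston overflows.
No further overflows.

2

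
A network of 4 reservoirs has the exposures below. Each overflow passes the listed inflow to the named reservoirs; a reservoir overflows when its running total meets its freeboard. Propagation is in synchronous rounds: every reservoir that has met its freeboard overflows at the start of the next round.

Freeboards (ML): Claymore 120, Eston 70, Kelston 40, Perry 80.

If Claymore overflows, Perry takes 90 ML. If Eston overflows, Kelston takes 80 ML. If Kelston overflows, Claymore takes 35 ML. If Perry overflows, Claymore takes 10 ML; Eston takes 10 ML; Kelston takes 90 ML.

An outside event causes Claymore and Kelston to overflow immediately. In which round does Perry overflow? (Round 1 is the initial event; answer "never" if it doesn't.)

2

Round 1 — Claymore, Kelston overflow (initial).
  Perry: +90 → 90 ≥ 80
Round 2 — Perry overflows.
  Eston: +10 → 10 < 70
No further overflows.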